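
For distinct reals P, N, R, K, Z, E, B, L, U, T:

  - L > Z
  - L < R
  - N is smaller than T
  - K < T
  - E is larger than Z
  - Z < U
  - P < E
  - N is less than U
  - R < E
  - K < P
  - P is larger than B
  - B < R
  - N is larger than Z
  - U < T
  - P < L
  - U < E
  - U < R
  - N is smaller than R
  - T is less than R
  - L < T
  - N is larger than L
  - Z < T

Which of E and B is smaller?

B

B < P and P < L give B < L.
With L < N: B < P < L < N.
With N < U: B < P < L < N < U.
Then U < T extends the chain to T.
Then T < R extends the chain to R.
With R < E: B < P < L < N < U < T < R < E.
So B < E; B is the smaller of the two.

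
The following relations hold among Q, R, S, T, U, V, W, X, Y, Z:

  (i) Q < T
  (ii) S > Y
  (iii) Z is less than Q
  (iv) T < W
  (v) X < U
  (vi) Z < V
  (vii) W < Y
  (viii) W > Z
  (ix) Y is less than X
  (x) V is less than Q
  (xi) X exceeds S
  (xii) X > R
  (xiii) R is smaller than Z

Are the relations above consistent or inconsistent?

Every relation is compatible with R < Z < V < Q < T < W < Y < S < X < U; the set is consistent.

consistent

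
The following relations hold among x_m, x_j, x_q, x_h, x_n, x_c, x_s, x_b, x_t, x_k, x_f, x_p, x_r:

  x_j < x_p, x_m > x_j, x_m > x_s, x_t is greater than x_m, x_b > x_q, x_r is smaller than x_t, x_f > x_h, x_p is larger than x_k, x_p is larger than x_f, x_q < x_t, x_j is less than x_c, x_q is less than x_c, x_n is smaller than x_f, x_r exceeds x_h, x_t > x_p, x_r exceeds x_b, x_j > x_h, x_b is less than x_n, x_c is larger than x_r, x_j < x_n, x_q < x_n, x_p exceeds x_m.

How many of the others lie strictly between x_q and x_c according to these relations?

2

Chaining upward from x_q reaches: x_b, x_r, x_n, x_f, x_p, x_t.
Chaining downward from x_c reaches: x_h, x_j, x_b, x_r.
Strictly between x_q and x_c are those in both lists: x_b, x_r — 2 elements.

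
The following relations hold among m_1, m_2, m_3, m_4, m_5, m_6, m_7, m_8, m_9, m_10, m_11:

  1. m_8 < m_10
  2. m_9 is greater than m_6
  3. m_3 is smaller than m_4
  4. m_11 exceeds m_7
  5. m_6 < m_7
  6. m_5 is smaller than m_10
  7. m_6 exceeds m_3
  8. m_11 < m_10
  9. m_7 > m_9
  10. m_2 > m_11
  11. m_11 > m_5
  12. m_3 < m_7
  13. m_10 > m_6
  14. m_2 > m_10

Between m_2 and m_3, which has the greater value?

m_2

The relevant relations are m_3 < m_6; m_6 < m_7; m_7 < m_11; m_11 < m_10; m_10 < m_2.
Together: m_3 < m_6 < m_7 < m_11 < m_10 < m_2.
So m_3 < m_2; m_2 is the larger of the two.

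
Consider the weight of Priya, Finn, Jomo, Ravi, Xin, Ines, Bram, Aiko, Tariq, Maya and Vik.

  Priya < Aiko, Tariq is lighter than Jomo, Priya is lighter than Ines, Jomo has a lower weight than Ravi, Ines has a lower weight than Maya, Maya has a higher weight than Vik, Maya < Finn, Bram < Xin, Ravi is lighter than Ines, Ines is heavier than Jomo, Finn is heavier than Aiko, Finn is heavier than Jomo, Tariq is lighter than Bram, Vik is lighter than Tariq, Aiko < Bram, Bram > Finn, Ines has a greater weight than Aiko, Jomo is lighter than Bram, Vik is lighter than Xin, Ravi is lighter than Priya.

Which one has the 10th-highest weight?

Tariq

The consecutive relations fix a unique order: Vik < Tariq < Jomo < Ravi < Priya < Aiko < Ines < Maya < Finn < Bram < Xin.
Counting 10 from the largest end gives Tariq.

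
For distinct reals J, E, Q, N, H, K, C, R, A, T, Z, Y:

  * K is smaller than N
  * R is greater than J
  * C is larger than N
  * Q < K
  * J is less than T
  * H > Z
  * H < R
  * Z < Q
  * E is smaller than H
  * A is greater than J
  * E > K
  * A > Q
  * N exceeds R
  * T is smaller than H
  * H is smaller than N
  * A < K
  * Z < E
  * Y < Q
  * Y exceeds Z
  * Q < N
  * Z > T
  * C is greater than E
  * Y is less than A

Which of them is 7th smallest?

K

The consecutive relations fix a unique order: J < T < Z < Y < Q < A < K < E < H < R < N < C.
The 7th smallest is K.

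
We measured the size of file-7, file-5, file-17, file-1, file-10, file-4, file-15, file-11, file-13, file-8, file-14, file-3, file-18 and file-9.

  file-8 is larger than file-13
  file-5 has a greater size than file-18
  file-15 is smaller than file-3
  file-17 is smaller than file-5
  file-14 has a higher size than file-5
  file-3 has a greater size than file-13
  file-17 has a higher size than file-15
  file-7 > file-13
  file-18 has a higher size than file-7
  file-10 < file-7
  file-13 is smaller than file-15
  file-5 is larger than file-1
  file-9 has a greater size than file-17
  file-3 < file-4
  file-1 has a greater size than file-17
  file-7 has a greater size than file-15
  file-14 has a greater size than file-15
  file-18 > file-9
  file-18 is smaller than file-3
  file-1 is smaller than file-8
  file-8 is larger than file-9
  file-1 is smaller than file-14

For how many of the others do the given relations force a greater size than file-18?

4

Directly above file-18: file-3, file-5.
One step further: file-4, file-14 (4 so far).
Nothing else is reachable above file-18; 4 in all.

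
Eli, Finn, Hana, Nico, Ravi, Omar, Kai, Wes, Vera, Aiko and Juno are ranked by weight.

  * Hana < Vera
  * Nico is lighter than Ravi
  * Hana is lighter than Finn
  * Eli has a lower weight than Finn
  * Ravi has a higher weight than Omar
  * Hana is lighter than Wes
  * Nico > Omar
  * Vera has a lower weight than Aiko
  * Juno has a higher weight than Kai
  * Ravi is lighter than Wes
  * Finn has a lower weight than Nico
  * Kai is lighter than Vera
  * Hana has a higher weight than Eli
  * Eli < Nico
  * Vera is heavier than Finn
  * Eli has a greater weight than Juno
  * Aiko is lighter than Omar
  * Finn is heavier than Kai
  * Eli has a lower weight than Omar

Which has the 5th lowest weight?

The consecutive relations fix a unique order: Kai < Juno < Eli < Hana < Finn < Vera < Aiko < Omar < Nico < Ravi < Wes.
Counting 5 from the smallest end gives Finn.

Finn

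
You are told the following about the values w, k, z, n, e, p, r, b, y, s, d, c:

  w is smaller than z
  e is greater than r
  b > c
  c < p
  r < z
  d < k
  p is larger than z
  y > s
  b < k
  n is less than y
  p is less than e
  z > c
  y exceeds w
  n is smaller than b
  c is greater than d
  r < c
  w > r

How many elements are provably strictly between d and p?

The relations place d below p. An element lies strictly between them when it is forced above d and also forced below p.
Above d: {c, z, b, e, k}. Below p: {r, c, w, z}.
Intersection: {c, z} — 2.

2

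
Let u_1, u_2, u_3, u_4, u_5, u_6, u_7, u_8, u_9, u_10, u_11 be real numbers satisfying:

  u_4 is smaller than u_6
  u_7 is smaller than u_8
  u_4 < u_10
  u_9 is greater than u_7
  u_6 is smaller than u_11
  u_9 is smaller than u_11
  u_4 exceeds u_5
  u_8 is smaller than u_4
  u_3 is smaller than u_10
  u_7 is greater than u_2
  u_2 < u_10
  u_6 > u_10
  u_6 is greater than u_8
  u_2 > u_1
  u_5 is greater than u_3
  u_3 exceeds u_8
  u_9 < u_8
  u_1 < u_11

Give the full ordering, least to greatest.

u_1 < u_2 < u_7 < u_9 < u_8 < u_3 < u_5 < u_4 < u_10 < u_6 < u_11

Each adjacent pair is fixed by a given relation: u_1 < u_2; u_2 < u_7; u_7 < u_9; u_9 < u_8; u_8 < u_3; u_3 < u_5; u_5 < u_4; u_4 < u_10; u_10 < u_6; u_6 < u_11. Chaining them end to end gives the full order.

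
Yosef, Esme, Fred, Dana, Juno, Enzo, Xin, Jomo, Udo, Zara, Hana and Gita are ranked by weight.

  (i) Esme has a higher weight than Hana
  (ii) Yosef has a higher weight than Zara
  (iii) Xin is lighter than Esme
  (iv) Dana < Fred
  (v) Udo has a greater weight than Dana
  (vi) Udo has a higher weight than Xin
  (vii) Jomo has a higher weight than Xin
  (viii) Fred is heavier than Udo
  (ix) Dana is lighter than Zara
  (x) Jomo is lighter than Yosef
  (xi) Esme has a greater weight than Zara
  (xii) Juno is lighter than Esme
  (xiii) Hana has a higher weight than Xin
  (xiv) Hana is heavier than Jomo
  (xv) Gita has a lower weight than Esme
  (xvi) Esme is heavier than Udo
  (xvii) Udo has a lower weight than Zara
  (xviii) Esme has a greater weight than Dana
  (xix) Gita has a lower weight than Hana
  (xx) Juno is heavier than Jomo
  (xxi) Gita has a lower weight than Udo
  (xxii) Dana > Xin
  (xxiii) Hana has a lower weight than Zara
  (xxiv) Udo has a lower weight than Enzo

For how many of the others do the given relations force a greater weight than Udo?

Directly above Udo: Fred, Zara, Esme, Enzo.
One step further: Yosef (5 so far).
No other element is forced above Udo by the given relations, so the count is 5.

5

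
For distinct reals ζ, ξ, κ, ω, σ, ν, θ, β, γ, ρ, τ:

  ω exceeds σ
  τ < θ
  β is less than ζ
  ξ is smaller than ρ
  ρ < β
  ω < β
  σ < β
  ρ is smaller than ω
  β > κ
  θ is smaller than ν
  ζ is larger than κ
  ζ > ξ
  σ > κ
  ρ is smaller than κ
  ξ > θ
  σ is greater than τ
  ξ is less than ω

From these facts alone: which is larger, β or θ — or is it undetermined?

The relevant relations are θ < ξ; ξ < ρ; ρ < κ; κ < σ; σ < ω; ω < β.
Together: θ < ξ < ρ < κ < σ < ω < β.
So β is larger.

β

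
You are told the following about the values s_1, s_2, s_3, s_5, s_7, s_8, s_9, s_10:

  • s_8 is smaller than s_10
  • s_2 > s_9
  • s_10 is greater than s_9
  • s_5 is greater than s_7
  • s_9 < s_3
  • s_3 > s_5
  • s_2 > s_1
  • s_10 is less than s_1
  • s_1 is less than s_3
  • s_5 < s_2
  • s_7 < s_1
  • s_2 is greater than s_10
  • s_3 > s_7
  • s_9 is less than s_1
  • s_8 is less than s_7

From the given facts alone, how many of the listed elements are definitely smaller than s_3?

6

The elements the relations force below s_3 are s_8, s_7, s_9, s_5, s_10, s_1 — no chain reaches any other.
That is 6.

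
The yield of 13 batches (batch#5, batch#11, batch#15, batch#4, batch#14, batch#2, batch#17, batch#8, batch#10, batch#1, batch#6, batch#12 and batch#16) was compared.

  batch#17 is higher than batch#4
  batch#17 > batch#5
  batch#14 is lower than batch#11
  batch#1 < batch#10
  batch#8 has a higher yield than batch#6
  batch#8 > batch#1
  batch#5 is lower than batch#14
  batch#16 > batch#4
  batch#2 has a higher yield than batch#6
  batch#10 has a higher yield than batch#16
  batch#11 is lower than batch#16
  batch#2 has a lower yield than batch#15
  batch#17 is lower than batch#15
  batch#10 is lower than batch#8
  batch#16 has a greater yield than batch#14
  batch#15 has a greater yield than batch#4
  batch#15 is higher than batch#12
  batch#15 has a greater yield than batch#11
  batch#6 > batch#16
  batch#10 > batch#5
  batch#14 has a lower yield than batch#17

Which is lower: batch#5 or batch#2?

batch#5

Chaining the given relations: batch#5 < batch#14 < batch#11 < batch#16 < batch#6 < batch#2.
So batch#5 < batch#2; batch#5 is the lower of the two.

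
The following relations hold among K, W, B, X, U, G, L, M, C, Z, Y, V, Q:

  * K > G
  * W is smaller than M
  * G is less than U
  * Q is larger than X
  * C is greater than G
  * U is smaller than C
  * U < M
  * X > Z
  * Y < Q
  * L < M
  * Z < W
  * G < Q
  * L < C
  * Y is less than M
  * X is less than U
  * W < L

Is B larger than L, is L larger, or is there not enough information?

Following every chain through B: nothing is chained to B.
L is not reached, and no chain runs the other way from L to B.
So the given relations leave the order of B and L undetermined.

undetermined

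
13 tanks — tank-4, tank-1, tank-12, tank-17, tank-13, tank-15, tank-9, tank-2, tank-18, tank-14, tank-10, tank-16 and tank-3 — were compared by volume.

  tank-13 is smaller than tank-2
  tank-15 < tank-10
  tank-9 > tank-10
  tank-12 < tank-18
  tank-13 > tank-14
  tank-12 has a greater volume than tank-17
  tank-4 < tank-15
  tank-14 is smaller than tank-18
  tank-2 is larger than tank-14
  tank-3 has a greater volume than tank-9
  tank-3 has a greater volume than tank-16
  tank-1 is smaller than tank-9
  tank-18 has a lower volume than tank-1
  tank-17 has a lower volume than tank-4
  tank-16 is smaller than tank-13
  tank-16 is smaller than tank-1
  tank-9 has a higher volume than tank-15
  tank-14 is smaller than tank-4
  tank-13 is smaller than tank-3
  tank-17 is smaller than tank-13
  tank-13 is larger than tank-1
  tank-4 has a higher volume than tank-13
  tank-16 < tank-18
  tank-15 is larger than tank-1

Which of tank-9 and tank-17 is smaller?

tank-17

The relevant relations are tank-17 < tank-12; tank-12 < tank-18; tank-18 < tank-1; tank-1 < tank-13; tank-13 < tank-4; tank-4 < tank-15; tank-15 < tank-10; tank-10 < tank-9.
Together: tank-17 < tank-12 < tank-18 < tank-1 < tank-13 < tank-4 < tank-15 < tank-10 < tank-9.
So tank-17 < tank-9; tank-17 is the smaller of the two.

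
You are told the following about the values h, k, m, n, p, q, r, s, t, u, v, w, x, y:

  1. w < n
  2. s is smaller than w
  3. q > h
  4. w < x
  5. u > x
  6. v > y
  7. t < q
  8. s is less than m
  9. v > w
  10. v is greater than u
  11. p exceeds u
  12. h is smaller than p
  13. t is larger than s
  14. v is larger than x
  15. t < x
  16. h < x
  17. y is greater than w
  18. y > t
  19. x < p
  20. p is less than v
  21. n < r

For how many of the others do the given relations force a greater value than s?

Directly above s: w, t, m.
One step further: n, y, x, q, v (8 so far).
One step further: u, p, r (11 so far).
No other element is forced above s by the given relations, so the count is 11.

11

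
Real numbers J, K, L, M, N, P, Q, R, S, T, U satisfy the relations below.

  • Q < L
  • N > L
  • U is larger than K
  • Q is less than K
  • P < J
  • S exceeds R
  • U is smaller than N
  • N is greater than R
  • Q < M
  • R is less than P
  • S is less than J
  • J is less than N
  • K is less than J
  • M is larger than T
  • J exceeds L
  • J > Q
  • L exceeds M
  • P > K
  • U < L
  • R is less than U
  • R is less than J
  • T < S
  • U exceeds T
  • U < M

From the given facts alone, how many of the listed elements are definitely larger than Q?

7

From Q the given relations immediately reach K, M, L, J.
From those, U, P, N — 7 in total.
Nothing else is reachable above Q; 7 in all.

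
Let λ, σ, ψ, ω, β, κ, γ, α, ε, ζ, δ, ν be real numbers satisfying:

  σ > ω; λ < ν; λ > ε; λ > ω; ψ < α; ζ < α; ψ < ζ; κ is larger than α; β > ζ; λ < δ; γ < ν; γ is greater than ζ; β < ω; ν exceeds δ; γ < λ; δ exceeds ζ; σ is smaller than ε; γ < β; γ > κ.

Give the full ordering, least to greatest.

ψ < ζ < α < κ < γ < β < ω < σ < ε < λ < δ < ν

The consecutive links are each given: ψ < ζ; ζ < α; α < κ; κ < γ; γ < β; β < ω; ω < σ; σ < ε; ε < λ; λ < δ; δ < ν.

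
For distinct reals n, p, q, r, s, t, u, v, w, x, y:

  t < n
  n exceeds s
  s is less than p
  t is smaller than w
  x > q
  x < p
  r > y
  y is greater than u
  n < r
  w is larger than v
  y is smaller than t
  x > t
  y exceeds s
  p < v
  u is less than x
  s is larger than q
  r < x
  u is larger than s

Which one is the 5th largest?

Chaining the given pairs: q < s < u < y < t < n < r < x < p < v < w.
Counting 5 from the largest end gives r.

r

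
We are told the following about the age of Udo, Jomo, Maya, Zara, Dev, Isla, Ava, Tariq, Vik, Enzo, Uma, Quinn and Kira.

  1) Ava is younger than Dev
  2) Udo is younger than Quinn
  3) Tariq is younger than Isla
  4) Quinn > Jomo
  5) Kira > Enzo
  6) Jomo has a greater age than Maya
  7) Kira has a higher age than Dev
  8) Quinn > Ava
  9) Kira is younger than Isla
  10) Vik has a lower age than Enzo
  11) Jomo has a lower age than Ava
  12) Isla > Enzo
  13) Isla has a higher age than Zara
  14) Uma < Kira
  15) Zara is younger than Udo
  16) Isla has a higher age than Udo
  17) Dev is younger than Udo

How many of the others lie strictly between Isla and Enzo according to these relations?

The relations place Enzo below Isla. An element lies strictly between them when it is forced above Enzo and also forced below Isla.
Above Enzo: {Kira}. Below Isla: {Zara, Maya, Jomo, Ava, Uma, Vik, Dev, Udo, Kira, Tariq}.
Intersection: {Kira} — 1.

1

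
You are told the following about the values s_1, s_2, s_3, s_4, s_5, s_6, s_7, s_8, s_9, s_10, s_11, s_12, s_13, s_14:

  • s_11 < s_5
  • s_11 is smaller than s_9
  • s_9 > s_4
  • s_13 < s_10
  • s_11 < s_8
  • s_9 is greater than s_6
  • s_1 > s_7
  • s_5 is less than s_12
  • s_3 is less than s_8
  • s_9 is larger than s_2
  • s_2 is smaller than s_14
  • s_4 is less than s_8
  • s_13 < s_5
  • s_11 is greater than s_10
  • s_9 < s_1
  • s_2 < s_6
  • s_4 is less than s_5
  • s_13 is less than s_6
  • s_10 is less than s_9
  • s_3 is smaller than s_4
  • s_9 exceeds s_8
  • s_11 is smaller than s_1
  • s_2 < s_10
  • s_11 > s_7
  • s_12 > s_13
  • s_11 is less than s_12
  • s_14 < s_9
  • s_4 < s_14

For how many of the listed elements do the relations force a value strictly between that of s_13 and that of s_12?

Chaining upward from s_13 reaches: s_10, s_6, s_11, s_5, s_8, s_9, s_1.
Chaining downward from s_12 reaches: s_2, s_7, s_3, s_10, s_4, s_11, s_5.
Strictly between s_13 and s_12 are those in both lists: s_10, s_11, s_5 — 3 elements.

3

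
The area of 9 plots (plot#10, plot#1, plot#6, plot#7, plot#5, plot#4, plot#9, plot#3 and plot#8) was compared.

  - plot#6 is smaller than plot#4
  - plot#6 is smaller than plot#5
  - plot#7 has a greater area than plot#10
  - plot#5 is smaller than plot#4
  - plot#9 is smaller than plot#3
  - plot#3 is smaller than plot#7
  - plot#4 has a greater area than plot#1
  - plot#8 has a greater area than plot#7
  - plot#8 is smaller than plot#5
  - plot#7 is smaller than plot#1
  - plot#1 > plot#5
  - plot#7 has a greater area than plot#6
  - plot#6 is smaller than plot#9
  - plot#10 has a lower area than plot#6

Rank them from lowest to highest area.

Nothing is placed below plot#10, so it is least; from there plot#10 < plot#6; plot#6 < plot#9; plot#9 < plot#3; plot#3 < plot#7; plot#7 < plot#8; plot#8 < plot#5; plot#5 < plot#1; plot#1 < plot#4, each given directly.

plot#10 < plot#6 < plot#9 < plot#3 < plot#7 < plot#8 < plot#5 < plot#1 < plot#4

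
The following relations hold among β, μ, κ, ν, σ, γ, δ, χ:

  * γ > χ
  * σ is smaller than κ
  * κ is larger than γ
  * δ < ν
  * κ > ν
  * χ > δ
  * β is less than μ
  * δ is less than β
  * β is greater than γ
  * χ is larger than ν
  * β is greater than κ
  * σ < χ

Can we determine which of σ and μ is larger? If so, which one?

μ

σ < χ and χ < γ give σ < γ.
With γ < κ: σ < χ < γ < κ.
With κ < β: σ < χ < γ < κ < β.
With β < μ: σ < χ < γ < κ < β < μ.
So μ is larger.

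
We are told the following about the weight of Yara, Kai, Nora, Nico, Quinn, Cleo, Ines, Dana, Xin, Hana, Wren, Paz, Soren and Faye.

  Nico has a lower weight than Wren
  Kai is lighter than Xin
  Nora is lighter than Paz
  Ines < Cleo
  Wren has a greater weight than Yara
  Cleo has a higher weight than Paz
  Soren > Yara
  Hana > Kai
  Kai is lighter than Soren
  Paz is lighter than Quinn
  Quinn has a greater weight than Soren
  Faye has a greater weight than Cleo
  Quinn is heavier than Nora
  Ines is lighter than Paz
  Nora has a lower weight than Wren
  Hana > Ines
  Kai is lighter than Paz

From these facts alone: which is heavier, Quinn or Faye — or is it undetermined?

Following every chain through Faye: below Faye we get Kai, Ines, Nora, Paz, Cleo.
Quinn is not reached, and no chain runs the other way from Quinn to Faye.
So the given relations leave the order of Faye and Quinn undetermined.

undetermined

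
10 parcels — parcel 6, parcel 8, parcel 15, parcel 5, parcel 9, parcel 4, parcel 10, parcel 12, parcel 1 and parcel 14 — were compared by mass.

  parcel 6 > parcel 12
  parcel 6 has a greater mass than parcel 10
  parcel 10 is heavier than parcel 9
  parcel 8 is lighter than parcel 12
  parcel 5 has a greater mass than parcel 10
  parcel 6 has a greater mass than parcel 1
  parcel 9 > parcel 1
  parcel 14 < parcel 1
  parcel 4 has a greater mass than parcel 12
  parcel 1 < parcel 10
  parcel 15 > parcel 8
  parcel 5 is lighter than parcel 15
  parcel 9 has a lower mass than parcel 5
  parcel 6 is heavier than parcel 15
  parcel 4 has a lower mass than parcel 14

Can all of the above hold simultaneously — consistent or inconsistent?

Every relation is compatible with parcel 8 < parcel 12 < parcel 4 < parcel 14 < parcel 1 < parcel 9 < parcel 10 < parcel 5 < parcel 15 < parcel 6; the set is consistent.

consistent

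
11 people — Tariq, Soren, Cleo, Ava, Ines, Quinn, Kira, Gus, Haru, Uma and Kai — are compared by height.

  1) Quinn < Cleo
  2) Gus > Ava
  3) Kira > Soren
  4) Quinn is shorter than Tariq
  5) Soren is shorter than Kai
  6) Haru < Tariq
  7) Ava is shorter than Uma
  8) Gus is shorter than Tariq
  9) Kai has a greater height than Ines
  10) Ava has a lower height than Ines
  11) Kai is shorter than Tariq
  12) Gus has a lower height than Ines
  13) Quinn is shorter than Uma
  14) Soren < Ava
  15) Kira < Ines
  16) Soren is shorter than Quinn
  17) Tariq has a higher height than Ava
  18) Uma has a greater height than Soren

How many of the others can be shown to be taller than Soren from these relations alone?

9

From Soren the given relations immediately reach Kira, Ava, Quinn, Kai, Uma.
From those, Gus, Ines, Cleo, Tariq — 9 in total.
No other element is forced above Soren by the given relations, so the count is 9.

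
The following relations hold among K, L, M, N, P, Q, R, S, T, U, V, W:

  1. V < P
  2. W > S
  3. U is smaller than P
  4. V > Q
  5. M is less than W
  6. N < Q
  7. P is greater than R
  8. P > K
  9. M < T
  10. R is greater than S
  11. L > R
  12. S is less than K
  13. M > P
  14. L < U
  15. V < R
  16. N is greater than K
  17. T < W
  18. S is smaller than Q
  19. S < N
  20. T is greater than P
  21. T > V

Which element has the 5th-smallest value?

V

Piecing the relations together gives one ordering: S < K < N < Q < V < R < L < U < P < M < T < W.
Counting 5 from the smallest end gives V.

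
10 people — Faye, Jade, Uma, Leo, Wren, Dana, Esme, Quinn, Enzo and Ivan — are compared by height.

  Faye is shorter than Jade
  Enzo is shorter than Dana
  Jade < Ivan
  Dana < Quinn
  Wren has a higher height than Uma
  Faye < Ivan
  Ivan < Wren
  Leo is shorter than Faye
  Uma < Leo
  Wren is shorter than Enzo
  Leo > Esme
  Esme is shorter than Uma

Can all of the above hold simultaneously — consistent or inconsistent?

consistent

The single ordering Esme < Uma < Leo < Faye < Jade < Ivan < Wren < Enzo < Dana < Quinn satisfies every listed relation, so no contradiction arises.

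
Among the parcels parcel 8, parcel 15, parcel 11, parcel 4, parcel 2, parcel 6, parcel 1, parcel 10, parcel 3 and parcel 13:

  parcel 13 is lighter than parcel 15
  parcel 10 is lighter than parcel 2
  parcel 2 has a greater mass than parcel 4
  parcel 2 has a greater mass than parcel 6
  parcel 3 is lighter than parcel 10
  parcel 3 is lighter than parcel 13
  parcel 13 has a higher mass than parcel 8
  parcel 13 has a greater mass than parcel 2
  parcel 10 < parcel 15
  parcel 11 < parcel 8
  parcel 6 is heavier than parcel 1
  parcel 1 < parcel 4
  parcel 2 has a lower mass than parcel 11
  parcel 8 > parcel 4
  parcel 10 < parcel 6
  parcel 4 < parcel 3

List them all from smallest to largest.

The consecutive links are each given: parcel 1 < parcel 4; parcel 4 < parcel 3; parcel 3 < parcel 10; parcel 10 < parcel 6; parcel 6 < parcel 2; parcel 2 < parcel 11; parcel 11 < parcel 8; parcel 8 < parcel 13; parcel 13 < parcel 15.

parcel 1 < parcel 4 < parcel 3 < parcel 10 < parcel 6 < parcel 2 < parcel 11 < parcel 8 < parcel 13 < parcel 15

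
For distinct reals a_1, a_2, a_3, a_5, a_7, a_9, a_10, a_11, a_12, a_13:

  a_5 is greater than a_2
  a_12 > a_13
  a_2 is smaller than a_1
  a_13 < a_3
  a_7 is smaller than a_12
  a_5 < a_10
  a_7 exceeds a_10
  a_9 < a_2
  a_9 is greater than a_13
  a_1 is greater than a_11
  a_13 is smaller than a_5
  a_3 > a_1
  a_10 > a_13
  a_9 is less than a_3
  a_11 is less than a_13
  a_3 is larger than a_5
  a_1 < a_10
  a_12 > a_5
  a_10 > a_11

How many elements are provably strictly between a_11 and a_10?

The relations place a_11 below a_10. An element lies strictly between them when it is forced above a_11 and also forced below a_10.
Above a_11: {a_13, a_9, a_2, a_5, a_1, a_7, a_3, a_12}. Below a_10: {a_13, a_9, a_2, a_5, a_1}.
Intersection: {a_13, a_9, a_2, a_5, a_1} — 5.

5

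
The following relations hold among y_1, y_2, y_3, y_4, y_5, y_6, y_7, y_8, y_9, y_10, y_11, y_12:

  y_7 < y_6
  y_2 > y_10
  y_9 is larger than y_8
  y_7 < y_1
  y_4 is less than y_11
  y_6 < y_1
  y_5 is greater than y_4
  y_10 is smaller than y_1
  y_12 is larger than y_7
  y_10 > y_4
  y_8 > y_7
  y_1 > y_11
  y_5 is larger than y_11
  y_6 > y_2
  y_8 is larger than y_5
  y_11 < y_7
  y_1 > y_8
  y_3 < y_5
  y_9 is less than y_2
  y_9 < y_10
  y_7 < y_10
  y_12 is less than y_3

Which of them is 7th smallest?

y_8

Chaining the given pairs: y_4 < y_11 < y_7 < y_12 < y_3 < y_5 < y_8 < y_9 < y_10 < y_2 < y_6 < y_1.
The 7th smallest is y_8.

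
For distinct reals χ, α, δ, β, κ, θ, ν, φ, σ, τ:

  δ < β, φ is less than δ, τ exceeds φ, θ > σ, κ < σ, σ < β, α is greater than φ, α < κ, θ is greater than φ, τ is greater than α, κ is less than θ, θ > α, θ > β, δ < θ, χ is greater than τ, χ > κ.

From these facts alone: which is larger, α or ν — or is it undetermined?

undetermined

Following every chain through α: above α we get κ, σ, τ, β, θ, χ; below α we get φ.
ν is not reached, and no chain runs the other way from ν to α.
So the given relations leave the order of α and ν undetermined.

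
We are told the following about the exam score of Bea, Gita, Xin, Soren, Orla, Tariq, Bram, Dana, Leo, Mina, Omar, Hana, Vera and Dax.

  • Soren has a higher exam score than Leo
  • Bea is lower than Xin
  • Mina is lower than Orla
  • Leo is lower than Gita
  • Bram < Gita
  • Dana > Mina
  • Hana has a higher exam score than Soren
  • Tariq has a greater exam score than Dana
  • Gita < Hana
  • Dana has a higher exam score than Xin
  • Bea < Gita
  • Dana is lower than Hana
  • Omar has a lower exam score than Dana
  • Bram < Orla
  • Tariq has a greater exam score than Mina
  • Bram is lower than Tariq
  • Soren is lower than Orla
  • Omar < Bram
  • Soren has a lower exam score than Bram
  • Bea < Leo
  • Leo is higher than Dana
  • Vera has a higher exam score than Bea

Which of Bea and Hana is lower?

Following the relations from Bea: Bea < Xin < Dana < Leo < Soren < Bram < Gita < Hana.
So Bea < Hana; Bea is the lower of the two.

Bea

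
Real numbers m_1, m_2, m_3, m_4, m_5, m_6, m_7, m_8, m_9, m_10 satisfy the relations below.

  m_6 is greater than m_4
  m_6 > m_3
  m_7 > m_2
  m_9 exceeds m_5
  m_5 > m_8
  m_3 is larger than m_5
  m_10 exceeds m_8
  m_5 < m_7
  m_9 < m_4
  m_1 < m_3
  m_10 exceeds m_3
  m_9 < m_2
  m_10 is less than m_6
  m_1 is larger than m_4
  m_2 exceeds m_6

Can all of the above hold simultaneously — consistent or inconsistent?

Every relation is compatible with m_8 < m_5 < m_9 < m_4 < m_1 < m_3 < m_10 < m_6 < m_2 < m_7; the set is consistent.

consistent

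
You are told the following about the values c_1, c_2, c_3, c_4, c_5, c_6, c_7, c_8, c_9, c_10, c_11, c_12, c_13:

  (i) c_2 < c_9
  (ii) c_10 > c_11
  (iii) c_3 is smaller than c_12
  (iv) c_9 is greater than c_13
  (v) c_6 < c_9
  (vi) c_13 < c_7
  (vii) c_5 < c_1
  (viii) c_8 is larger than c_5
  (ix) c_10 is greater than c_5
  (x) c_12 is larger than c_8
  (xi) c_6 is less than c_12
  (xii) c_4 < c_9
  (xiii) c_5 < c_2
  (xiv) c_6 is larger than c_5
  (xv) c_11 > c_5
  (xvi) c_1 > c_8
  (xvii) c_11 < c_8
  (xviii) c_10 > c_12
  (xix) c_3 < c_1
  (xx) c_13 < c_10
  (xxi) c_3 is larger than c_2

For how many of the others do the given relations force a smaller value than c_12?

From c_12 the given relations immediately reach c_3, c_8, c_6.
From those, c_5, c_2, c_11 — 6 in total.
Nothing else is reachable below c_12; 6 in all.

6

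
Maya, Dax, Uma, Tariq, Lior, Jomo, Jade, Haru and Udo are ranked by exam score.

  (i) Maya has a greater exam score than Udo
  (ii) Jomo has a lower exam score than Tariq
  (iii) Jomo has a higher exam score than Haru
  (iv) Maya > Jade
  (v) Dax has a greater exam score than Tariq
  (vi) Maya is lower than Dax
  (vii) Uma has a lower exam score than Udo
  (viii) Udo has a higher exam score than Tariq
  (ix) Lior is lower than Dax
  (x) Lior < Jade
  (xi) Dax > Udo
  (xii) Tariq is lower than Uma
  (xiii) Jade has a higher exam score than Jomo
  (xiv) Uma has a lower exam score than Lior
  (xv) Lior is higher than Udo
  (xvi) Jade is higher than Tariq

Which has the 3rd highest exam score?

The consecutive relations fix a unique order: Haru < Jomo < Tariq < Uma < Udo < Lior < Jade < Maya < Dax.
The 3rd largest is Jade.

Jade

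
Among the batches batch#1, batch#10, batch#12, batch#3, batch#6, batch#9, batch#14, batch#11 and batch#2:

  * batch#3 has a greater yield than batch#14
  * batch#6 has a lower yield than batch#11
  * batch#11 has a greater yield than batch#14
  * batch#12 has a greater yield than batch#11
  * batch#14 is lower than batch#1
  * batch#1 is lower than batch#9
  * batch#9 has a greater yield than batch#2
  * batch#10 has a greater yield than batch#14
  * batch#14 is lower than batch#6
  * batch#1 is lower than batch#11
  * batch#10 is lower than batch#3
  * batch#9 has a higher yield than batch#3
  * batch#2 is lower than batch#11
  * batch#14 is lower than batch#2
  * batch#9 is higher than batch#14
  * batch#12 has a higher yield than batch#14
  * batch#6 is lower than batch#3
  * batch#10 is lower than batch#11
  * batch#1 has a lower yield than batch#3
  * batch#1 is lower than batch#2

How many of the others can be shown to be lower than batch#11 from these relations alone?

From batch#11 the given relations immediately reach batch#14, batch#6, batch#1, batch#10, batch#2.
Nothing else is reachable below batch#11; 5 in all.

5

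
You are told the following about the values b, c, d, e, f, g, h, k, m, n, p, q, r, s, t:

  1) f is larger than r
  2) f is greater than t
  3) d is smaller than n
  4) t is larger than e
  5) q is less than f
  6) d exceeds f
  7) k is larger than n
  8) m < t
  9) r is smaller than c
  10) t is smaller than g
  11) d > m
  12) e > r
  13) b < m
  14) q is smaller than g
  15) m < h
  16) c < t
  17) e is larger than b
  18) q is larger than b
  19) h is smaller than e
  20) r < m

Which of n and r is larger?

n

Link the given pairs in sequence: r < m; m < h; h < e; e < t; t < f; f < d; d < n.
Chaining these gives r < m < h < e < t < f < d < n.
So r < n; n is the larger of the two.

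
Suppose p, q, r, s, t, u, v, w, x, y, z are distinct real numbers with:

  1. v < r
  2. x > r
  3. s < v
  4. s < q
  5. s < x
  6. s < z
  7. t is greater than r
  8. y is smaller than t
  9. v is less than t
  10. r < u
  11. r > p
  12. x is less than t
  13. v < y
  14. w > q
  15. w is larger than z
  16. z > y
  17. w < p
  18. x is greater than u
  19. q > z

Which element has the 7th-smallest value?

p

Piecing the relations together gives one ordering: s < v < y < z < q < w < p < r < u < x < t.
The 7th smallest is p.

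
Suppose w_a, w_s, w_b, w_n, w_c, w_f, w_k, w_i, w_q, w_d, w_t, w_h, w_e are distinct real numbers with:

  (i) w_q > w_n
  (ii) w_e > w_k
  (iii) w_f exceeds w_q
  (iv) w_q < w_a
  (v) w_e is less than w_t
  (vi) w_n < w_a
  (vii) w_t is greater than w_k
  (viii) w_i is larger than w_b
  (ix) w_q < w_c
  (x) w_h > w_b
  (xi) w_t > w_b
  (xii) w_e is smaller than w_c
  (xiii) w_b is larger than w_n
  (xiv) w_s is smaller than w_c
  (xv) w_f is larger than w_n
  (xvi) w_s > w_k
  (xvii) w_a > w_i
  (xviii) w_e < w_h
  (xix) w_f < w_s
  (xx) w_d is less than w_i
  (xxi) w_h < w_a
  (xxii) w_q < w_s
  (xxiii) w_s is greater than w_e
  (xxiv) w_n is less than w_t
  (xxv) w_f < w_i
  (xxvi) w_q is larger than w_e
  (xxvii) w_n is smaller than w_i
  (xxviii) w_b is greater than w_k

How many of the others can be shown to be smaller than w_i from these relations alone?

7

Directly below w_i: w_d, w_n, w_b, w_f.
One step further: w_k, w_q (6 so far).
One step further: w_e (7 so far).
Nothing else is reachable below w_i; 7 in all.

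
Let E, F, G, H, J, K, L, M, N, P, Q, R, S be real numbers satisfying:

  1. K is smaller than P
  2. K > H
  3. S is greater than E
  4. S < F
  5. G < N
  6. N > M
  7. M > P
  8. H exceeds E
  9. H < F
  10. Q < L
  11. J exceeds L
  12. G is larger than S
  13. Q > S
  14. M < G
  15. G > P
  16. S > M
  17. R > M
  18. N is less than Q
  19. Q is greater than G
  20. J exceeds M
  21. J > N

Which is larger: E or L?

L

Chaining the given relations: E < H < K < P < M < S < G < N < Q < L.
So E < L; L is the larger of the two.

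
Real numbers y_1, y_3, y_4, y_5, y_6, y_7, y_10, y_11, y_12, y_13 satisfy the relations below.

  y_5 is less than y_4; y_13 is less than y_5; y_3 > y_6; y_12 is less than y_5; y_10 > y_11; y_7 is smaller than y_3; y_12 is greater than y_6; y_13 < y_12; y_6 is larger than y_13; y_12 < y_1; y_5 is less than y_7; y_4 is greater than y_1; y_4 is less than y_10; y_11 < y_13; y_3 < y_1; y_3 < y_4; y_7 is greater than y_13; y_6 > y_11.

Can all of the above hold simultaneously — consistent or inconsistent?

Every relation is compatible with y_11 < y_13 < y_6 < y_12 < y_5 < y_7 < y_3 < y_1 < y_4 < y_10; the set is consistent.

consistent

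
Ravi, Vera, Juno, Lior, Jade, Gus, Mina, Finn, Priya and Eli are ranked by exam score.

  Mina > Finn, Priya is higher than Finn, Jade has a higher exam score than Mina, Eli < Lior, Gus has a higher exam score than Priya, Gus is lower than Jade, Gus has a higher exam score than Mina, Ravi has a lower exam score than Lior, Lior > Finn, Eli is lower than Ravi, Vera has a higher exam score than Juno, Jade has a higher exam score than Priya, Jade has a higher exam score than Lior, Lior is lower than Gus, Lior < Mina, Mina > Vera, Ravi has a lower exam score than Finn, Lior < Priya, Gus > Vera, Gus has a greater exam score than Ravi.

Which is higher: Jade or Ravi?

Jade

Ravi < Finn and Finn < Lior give Ravi < Lior.
With Lior < Priya: Ravi < Finn < Lior < Priya.
Then Priya < Gus extends the chain to Gus.
Then Gus < Jade extends the chain to Jade.
So Ravi < Jade; Jade is the higher of the two.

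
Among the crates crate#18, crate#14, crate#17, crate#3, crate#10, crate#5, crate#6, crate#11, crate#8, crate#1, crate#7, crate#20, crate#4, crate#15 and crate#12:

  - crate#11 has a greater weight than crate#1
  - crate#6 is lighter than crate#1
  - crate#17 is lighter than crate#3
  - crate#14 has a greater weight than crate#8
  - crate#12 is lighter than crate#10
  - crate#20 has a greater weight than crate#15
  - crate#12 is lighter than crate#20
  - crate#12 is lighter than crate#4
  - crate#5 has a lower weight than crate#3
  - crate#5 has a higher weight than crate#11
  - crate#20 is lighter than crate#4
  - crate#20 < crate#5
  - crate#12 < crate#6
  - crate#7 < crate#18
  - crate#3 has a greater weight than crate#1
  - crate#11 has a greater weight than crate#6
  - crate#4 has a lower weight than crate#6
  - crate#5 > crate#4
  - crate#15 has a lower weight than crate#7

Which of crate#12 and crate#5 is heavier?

crate#12 < crate#20 < crate#4 < crate#6 < crate#1 < crate#11 < crate#5, by transitivity through crate#20, crate#4, crate#6, crate#1, crate#11.
So crate#12 < crate#5; crate#5 is the heavier of the two.

crate#5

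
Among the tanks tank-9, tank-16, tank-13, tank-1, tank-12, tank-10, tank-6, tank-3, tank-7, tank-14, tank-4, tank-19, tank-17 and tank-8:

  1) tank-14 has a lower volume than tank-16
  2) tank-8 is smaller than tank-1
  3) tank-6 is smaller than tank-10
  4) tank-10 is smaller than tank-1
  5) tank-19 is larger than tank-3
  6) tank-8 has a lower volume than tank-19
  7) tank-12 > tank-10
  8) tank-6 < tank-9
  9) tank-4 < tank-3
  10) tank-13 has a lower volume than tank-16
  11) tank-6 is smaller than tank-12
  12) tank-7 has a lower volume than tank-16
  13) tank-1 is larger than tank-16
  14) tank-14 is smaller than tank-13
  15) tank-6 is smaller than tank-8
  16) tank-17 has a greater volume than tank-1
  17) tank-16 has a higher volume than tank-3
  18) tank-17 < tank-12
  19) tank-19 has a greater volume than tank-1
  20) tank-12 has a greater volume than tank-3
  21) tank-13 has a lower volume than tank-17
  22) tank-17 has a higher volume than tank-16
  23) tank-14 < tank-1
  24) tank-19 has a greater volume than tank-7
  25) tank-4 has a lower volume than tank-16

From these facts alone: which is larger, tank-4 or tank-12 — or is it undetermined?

Following the relations from tank-4: tank-4 < tank-3 < tank-16 < tank-17 < tank-12.
So tank-12 is larger.

tank-12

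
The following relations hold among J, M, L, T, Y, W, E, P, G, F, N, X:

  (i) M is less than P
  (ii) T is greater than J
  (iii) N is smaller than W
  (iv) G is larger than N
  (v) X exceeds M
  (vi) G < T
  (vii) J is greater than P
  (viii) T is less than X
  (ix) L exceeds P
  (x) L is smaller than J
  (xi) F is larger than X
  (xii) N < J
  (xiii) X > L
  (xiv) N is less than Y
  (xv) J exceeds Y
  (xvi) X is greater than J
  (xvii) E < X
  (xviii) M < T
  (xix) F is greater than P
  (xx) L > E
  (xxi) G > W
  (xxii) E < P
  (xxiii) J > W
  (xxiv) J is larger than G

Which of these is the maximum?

F

Chaining downward from F: directly below it, P, X; then M, E, L, J, T; then N, W, Y, G.
That covers every other element, and nothing is given above F, so F is the maximum.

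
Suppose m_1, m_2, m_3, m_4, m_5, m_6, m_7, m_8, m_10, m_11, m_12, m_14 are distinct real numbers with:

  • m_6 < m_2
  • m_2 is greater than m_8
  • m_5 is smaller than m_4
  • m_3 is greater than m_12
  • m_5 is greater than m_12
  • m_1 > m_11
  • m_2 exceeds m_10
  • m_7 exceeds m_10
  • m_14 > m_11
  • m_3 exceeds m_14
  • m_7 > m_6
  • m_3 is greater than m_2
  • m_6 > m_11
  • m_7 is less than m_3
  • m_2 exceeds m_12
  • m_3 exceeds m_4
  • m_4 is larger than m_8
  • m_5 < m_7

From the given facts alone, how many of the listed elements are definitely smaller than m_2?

From m_2 the given relations immediately reach m_12, m_8, m_10, m_6.
From those, m_11 — 5 in total.
Nothing else is reachable below m_2; 5 in all.

5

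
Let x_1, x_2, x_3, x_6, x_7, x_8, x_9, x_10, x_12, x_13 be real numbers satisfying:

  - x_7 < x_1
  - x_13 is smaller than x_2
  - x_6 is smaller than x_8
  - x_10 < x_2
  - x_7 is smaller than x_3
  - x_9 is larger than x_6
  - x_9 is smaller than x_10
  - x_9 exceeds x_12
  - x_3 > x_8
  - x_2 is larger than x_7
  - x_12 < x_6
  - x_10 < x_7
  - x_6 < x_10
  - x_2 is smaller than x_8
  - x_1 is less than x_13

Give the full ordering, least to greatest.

The consecutive links are each given: x_12 < x_6; x_6 < x_9; x_9 < x_10; x_10 < x_7; x_7 < x_1; x_1 < x_13; x_13 < x_2; x_2 < x_8; x_8 < x_3.

x_12 < x_6 < x_9 < x_10 < x_7 < x_1 < x_13 < x_2 < x_8 < x_3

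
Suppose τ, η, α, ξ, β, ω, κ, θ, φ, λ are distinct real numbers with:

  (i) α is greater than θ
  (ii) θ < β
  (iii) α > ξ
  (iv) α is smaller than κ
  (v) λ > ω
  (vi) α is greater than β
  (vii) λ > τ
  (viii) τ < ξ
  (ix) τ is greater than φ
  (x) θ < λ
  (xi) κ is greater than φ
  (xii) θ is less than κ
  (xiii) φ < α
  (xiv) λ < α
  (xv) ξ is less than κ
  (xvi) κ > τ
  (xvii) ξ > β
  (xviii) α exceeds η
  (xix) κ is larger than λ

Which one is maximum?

κ

η is not greatest since η < α; θ is not greatest since θ < λ; φ is not greatest since φ < τ; ω is not greatest since ω < λ; β is not greatest since β < α; τ is not greatest since τ < ξ; λ is not greatest since λ < α; ξ is not greatest since ξ < κ; α is not greatest since α < κ.
Only κ has nothing above it, so κ is the maximum.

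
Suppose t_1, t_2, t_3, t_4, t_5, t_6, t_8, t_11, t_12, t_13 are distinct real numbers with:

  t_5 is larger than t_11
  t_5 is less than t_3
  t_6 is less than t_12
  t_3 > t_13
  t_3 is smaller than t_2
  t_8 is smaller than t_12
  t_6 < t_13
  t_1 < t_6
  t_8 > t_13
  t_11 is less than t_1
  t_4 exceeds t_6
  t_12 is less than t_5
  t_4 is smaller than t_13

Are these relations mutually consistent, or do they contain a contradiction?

consistent

Every relation is compatible with t_11 < t_1 < t_6 < t_4 < t_13 < t_8 < t_12 < t_5 < t_3 < t_2; the set is consistent.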